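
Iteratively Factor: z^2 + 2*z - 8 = (z - 2)*(z + 4)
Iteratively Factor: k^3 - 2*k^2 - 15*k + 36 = (k - 3)*(k^2 + k - 12) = (k - 3)^2*(k + 4)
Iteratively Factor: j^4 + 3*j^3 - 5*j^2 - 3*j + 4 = (j - 1)*(j^3 + 4*j^2 - j - 4) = (j - 1)*(j + 4)*(j^2 - 1) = (j - 1)*(j + 1)*(j + 4)*(j - 1)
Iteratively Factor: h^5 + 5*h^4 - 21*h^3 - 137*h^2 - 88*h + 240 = (h + 4)*(h^4 + h^3 - 25*h^2 - 37*h + 60) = (h + 3)*(h + 4)*(h^3 - 2*h^2 - 19*h + 20) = (h - 5)*(h + 3)*(h + 4)*(h^2 + 3*h - 4) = (h - 5)*(h - 1)*(h + 3)*(h + 4)*(h + 4)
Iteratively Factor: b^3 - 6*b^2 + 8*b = (b - 4)*(b^2 - 2*b) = b*(b - 4)*(b - 2)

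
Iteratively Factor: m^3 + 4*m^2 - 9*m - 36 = (m + 4)*(m^2 - 9) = (m + 3)*(m + 4)*(m - 3)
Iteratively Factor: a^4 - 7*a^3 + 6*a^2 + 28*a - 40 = (a + 2)*(a^3 - 9*a^2 + 24*a - 20) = (a - 2)*(a + 2)*(a^2 - 7*a + 10) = (a - 2)^2*(a + 2)*(a - 5)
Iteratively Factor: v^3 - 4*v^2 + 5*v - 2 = (v - 1)*(v^2 - 3*v + 2) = (v - 1)^2*(v - 2)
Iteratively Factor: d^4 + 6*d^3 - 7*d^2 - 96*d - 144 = (d - 4)*(d^3 + 10*d^2 + 33*d + 36) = (d - 4)*(d + 4)*(d^2 + 6*d + 9) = (d - 4)*(d + 3)*(d + 4)*(d + 3)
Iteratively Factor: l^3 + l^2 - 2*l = (l + 2)*(l^2 - l) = (l - 1)*(l + 2)*(l)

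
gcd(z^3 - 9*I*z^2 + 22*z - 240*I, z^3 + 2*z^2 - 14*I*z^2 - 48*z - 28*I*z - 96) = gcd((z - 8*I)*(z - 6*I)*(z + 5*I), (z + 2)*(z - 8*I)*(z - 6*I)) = z^2 - 14*I*z - 48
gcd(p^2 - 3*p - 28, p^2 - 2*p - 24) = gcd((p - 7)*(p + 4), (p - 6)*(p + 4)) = p + 4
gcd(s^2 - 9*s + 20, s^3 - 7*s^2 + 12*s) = s - 4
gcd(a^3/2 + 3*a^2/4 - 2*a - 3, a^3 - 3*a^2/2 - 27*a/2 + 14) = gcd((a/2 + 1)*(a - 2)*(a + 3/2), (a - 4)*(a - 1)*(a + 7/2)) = 1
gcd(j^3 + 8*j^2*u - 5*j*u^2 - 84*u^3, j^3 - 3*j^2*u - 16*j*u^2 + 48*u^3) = -j^2 - j*u + 12*u^2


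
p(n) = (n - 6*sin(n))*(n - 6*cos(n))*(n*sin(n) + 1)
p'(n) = (1 - 6*cos(n))*(n - 6*cos(n))*(n*sin(n) + 1) + (n - 6*sin(n))*(n - 6*cos(n))*(n*cos(n) + sin(n)) + (n - 6*sin(n))*(n*sin(n) + 1)*(6*sin(n) + 1)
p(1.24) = 6.83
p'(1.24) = -58.61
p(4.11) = -162.27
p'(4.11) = -208.00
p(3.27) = 21.64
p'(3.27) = -87.73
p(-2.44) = 7.90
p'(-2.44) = 23.95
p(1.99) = -43.59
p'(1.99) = -22.35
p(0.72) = 18.09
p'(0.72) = 10.70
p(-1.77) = -6.55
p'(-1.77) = -56.87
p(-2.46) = 7.40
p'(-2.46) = 26.10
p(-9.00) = 108.60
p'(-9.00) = 117.28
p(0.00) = 0.00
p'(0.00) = 30.00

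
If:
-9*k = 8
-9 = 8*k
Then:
No Solution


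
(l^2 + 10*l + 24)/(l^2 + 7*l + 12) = (l + 6)/(l + 3)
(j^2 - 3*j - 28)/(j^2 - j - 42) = (j + 4)/(j + 6)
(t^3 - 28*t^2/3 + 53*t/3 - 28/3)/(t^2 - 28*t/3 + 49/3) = (3*t^2 - 7*t + 4)/(3*t - 7)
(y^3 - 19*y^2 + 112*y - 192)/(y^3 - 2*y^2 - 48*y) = (y^2 - 11*y + 24)/(y*(y + 6))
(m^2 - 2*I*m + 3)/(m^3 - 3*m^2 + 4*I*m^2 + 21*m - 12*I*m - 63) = (m + I)/(m^2 + m*(-3 + 7*I) - 21*I)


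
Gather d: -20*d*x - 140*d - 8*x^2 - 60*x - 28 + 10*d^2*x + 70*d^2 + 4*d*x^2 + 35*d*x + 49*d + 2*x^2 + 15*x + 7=d^2*(10*x + 70) + d*(4*x^2 + 15*x - 91) - 6*x^2 - 45*x - 21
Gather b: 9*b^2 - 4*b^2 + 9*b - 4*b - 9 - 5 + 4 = 5*b^2 + 5*b - 10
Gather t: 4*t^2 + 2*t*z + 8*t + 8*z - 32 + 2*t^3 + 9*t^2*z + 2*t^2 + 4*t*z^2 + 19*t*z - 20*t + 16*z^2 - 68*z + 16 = 2*t^3 + t^2*(9*z + 6) + t*(4*z^2 + 21*z - 12) + 16*z^2 - 60*z - 16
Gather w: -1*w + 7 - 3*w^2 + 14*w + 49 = -3*w^2 + 13*w + 56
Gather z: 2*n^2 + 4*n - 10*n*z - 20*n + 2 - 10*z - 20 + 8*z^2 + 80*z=2*n^2 - 16*n + 8*z^2 + z*(70 - 10*n) - 18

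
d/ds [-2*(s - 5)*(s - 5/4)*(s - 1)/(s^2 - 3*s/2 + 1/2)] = (-8*s^2 + 8*s + 25)/(4*s^2 - 4*s + 1)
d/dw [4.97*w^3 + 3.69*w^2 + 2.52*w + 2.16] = 14.91*w^2 + 7.38*w + 2.52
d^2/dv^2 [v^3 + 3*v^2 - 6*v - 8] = 6*v + 6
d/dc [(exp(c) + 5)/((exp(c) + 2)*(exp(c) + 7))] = (-exp(2*c) - 10*exp(c) - 31)*exp(c)/(exp(4*c) + 18*exp(3*c) + 109*exp(2*c) + 252*exp(c) + 196)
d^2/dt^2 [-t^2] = -2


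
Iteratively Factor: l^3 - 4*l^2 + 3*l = (l - 3)*(l^2 - l) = (l - 3)*(l - 1)*(l)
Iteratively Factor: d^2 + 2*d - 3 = (d + 3)*(d - 1)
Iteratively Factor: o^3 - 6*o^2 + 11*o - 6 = (o - 3)*(o^2 - 3*o + 2) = (o - 3)*(o - 1)*(o - 2)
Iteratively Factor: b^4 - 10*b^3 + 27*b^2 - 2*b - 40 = (b + 1)*(b^3 - 11*b^2 + 38*b - 40) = (b - 4)*(b + 1)*(b^2 - 7*b + 10) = (b - 5)*(b - 4)*(b + 1)*(b - 2)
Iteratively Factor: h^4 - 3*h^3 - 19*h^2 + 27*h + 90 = (h + 2)*(h^3 - 5*h^2 - 9*h + 45) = (h + 2)*(h + 3)*(h^2 - 8*h + 15) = (h - 5)*(h + 2)*(h + 3)*(h - 3)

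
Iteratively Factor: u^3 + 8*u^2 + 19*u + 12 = (u + 3)*(u^2 + 5*u + 4) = (u + 3)*(u + 4)*(u + 1)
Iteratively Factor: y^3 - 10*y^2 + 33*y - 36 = (y - 3)*(y^2 - 7*y + 12) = (y - 4)*(y - 3)*(y - 3)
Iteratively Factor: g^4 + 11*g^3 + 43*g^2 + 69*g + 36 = (g + 3)*(g^3 + 8*g^2 + 19*g + 12) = (g + 3)*(g + 4)*(g^2 + 4*g + 3) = (g + 3)^2*(g + 4)*(g + 1)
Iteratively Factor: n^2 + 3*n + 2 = (n + 2)*(n + 1)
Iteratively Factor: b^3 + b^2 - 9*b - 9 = (b - 3)*(b^2 + 4*b + 3) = (b - 3)*(b + 1)*(b + 3)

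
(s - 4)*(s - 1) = s^2 - 5*s + 4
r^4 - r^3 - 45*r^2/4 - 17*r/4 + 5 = (r - 4)*(r - 1/2)*(r + 1)*(r + 5/2)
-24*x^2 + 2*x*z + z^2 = (-4*x + z)*(6*x + z)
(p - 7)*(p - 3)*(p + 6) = p^3 - 4*p^2 - 39*p + 126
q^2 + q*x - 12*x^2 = (q - 3*x)*(q + 4*x)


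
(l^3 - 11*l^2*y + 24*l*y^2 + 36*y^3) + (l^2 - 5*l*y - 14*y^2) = l^3 - 11*l^2*y + l^2 + 24*l*y^2 - 5*l*y + 36*y^3 - 14*y^2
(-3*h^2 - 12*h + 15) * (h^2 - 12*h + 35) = -3*h^4 + 24*h^3 + 54*h^2 - 600*h + 525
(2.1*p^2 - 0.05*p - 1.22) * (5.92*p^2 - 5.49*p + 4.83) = 12.432*p^4 - 11.825*p^3 + 3.1951*p^2 + 6.4563*p - 5.8926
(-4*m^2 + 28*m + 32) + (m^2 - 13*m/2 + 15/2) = -3*m^2 + 43*m/2 + 79/2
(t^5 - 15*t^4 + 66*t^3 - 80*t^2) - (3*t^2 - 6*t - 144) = t^5 - 15*t^4 + 66*t^3 - 83*t^2 + 6*t + 144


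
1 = 1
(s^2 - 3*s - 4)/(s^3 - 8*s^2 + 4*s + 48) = (s + 1)/(s^2 - 4*s - 12)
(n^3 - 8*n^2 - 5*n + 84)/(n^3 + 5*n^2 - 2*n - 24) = (n^2 - 11*n + 28)/(n^2 + 2*n - 8)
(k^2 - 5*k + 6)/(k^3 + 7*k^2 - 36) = (k - 3)/(k^2 + 9*k + 18)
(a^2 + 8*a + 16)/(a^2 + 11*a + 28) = (a + 4)/(a + 7)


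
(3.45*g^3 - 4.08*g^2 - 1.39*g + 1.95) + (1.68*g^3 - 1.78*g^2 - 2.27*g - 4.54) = 5.13*g^3 - 5.86*g^2 - 3.66*g - 2.59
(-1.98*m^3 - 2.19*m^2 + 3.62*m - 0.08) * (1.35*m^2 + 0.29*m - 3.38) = -2.673*m^5 - 3.5307*m^4 + 10.9443*m^3 + 8.344*m^2 - 12.2588*m + 0.2704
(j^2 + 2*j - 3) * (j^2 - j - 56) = j^4 + j^3 - 61*j^2 - 109*j + 168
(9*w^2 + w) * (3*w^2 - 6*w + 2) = 27*w^4 - 51*w^3 + 12*w^2 + 2*w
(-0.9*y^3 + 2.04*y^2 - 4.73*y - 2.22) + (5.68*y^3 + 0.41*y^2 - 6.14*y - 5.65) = 4.78*y^3 + 2.45*y^2 - 10.87*y - 7.87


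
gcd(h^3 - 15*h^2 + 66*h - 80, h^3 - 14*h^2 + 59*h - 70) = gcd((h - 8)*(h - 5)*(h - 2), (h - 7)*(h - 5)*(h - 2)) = h^2 - 7*h + 10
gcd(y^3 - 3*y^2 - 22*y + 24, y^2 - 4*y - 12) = y - 6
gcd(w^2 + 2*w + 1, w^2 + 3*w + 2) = w + 1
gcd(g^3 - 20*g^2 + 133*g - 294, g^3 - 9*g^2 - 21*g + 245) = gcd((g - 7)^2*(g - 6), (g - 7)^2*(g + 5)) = g^2 - 14*g + 49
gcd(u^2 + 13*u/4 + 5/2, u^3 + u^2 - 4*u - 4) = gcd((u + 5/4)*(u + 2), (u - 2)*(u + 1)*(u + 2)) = u + 2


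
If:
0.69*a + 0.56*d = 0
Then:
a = -0.811594202898551*d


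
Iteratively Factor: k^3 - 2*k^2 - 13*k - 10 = (k + 2)*(k^2 - 4*k - 5) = (k + 1)*(k + 2)*(k - 5)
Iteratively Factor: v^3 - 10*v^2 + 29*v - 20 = (v - 5)*(v^2 - 5*v + 4) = (v - 5)*(v - 4)*(v - 1)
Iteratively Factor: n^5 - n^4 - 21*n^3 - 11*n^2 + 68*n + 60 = (n + 2)*(n^4 - 3*n^3 - 15*n^2 + 19*n + 30) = (n - 5)*(n + 2)*(n^3 + 2*n^2 - 5*n - 6) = (n - 5)*(n + 1)*(n + 2)*(n^2 + n - 6) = (n - 5)*(n - 2)*(n + 1)*(n + 2)*(n + 3)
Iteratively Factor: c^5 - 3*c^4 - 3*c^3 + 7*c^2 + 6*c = (c)*(c^4 - 3*c^3 - 3*c^2 + 7*c + 6) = c*(c + 1)*(c^3 - 4*c^2 + c + 6) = c*(c - 2)*(c + 1)*(c^2 - 2*c - 3) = c*(c - 3)*(c - 2)*(c + 1)*(c + 1)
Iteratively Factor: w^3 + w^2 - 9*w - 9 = (w + 3)*(w^2 - 2*w - 3) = (w + 1)*(w + 3)*(w - 3)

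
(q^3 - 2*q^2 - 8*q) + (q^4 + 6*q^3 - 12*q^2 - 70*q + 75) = q^4 + 7*q^3 - 14*q^2 - 78*q + 75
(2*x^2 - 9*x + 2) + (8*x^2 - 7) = 10*x^2 - 9*x - 5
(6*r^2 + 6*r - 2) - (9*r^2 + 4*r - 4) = -3*r^2 + 2*r + 2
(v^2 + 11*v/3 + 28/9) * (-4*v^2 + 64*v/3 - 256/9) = -4*v^4 + 20*v^3/3 + 112*v^2/3 - 1024*v/27 - 7168/81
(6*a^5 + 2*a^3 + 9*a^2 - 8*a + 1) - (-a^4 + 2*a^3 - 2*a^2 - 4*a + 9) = 6*a^5 + a^4 + 11*a^2 - 4*a - 8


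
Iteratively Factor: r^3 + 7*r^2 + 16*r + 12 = (r + 2)*(r^2 + 5*r + 6) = (r + 2)^2*(r + 3)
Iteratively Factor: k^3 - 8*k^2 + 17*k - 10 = (k - 2)*(k^2 - 6*k + 5) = (k - 2)*(k - 1)*(k - 5)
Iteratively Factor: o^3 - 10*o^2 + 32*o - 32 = (o - 2)*(o^2 - 8*o + 16) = (o - 4)*(o - 2)*(o - 4)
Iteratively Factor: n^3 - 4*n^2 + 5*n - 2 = (n - 1)*(n^2 - 3*n + 2) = (n - 2)*(n - 1)*(n - 1)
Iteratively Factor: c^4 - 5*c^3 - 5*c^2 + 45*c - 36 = (c - 1)*(c^3 - 4*c^2 - 9*c + 36) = (c - 4)*(c - 1)*(c^2 - 9) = (c - 4)*(c - 1)*(c + 3)*(c - 3)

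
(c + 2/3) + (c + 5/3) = 2*c + 7/3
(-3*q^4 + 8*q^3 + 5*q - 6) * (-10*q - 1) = 30*q^5 - 77*q^4 - 8*q^3 - 50*q^2 + 55*q + 6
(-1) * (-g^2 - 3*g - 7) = g^2 + 3*g + 7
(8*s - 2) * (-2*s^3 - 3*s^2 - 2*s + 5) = -16*s^4 - 20*s^3 - 10*s^2 + 44*s - 10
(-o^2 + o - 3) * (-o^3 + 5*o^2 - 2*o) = o^5 - 6*o^4 + 10*o^3 - 17*o^2 + 6*o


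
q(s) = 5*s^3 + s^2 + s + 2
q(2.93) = 139.28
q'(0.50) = 5.75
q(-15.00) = -16663.00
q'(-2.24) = 71.78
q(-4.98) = -595.71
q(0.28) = 2.47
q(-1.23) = -7.02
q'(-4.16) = 252.26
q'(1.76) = 50.98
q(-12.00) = -8506.00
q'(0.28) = 2.74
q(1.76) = 34.12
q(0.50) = 3.38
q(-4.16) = -344.81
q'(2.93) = 135.63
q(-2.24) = -51.42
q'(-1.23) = 21.23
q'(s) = 15*s^2 + 2*s + 1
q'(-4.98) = 363.05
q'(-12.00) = 2137.00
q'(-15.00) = 3346.00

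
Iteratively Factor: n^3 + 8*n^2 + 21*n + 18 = (n + 2)*(n^2 + 6*n + 9) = (n + 2)*(n + 3)*(n + 3)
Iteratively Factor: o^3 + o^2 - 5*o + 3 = (o + 3)*(o^2 - 2*o + 1) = (o - 1)*(o + 3)*(o - 1)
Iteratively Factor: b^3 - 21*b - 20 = (b + 1)*(b^2 - b - 20) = (b - 5)*(b + 1)*(b + 4)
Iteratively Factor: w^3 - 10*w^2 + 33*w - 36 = (w - 4)*(w^2 - 6*w + 9) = (w - 4)*(w - 3)*(w - 3)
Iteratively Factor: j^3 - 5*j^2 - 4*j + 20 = (j - 2)*(j^2 - 3*j - 10) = (j - 2)*(j + 2)*(j - 5)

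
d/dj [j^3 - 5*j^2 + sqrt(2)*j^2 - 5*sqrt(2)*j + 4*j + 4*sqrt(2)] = 3*j^2 - 10*j + 2*sqrt(2)*j - 5*sqrt(2) + 4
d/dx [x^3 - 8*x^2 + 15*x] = 3*x^2 - 16*x + 15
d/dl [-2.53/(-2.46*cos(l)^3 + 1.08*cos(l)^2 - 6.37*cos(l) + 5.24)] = (18.6714*cos(l)^2 - 5.4648*cos(l) + 16.1161)*sin(l)/(2.46*cos(l)^3 - 1.08*cos(l)^2 + 6.37*cos(l) - 5.24)^2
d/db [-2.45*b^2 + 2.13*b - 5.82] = 2.13 - 4.9*b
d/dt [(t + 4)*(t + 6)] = 2*t + 10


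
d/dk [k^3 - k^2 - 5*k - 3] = 3*k^2 - 2*k - 5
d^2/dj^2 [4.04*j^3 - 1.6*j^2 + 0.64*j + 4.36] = 24.24*j - 3.2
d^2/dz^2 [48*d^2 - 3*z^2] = -6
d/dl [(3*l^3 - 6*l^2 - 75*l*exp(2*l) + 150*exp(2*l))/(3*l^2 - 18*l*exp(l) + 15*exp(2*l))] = (6*l^2*exp(l) + l^2 - 14*l*exp(l) - 5*exp(2*l) + 12*exp(l))/(l^2 - 2*l*exp(l) + exp(2*l))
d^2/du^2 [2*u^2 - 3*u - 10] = 4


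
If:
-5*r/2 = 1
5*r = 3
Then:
No Solution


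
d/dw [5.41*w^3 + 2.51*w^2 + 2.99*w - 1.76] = 16.23*w^2 + 5.02*w + 2.99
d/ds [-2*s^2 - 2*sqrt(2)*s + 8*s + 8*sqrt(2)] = -4*s - 2*sqrt(2) + 8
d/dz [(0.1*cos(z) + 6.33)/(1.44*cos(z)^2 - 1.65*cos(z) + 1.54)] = (0.144*cos(z)^2 + 18.2304*cos(z) - 10.5985)*sin(z)/(2.0736*cos(z)^4 - 4.752*cos(z)^3 + 7.1577*cos(z)^2 - 5.082*cos(z) + 2.3716)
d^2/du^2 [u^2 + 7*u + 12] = 2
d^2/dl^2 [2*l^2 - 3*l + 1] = 4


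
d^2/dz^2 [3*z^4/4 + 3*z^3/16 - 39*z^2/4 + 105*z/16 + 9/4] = 9*z^2 + 9*z/8 - 39/2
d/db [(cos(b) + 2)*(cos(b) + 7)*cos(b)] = (3*sin(b)^2 - 18*cos(b) - 17)*sin(b)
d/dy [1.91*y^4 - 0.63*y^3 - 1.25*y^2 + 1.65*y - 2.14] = 7.64*y^3 - 1.89*y^2 - 2.5*y + 1.65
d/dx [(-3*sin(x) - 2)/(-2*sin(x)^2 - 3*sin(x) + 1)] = (-8*sin(x) + 3*cos(2*x) - 12)*cos(x)/(3*sin(x) - cos(2*x))^2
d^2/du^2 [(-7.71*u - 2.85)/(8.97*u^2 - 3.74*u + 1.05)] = (-(7.71*u + 2.85)*(17.94*u - 3.74)*(35.88*u - 7.48) + (414.9522*u - 6.54179999999999)*(8.97*u^2 - 3.74*u + 1.05))/(8.97*u^2 - 3.74*u + 1.05)^3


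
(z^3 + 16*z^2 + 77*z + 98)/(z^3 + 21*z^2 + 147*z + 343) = (z + 2)/(z + 7)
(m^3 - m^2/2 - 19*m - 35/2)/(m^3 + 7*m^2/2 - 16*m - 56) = (m^2 - 4*m - 5)/(m^2 - 16)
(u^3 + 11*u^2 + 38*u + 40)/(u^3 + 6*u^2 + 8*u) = (u + 5)/u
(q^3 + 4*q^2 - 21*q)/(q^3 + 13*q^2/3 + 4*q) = 3*(q^2 + 4*q - 21)/(3*q^2 + 13*q + 12)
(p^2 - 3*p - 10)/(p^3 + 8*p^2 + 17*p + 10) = (p - 5)/(p^2 + 6*p + 5)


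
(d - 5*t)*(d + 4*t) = d^2 - d*t - 20*t^2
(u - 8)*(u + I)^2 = u^3 - 8*u^2 + 2*I*u^2 - u - 16*I*u + 8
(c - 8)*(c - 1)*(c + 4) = c^3 - 5*c^2 - 28*c + 32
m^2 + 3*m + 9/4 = (m + 3/2)^2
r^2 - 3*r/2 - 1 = (r - 2)*(r + 1/2)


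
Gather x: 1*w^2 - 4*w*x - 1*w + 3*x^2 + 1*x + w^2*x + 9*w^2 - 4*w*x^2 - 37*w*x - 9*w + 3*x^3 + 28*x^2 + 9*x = 10*w^2 - 10*w + 3*x^3 + x^2*(31 - 4*w) + x*(w^2 - 41*w + 10)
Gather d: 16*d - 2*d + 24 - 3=14*d + 21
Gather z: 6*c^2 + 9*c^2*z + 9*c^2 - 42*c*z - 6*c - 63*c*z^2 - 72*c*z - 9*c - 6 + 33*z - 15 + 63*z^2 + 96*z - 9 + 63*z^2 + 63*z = 15*c^2 - 15*c + z^2*(126 - 63*c) + z*(9*c^2 - 114*c + 192) - 30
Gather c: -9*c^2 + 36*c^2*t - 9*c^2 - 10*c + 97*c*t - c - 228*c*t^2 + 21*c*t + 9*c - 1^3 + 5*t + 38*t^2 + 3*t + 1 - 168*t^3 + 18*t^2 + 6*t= c^2*(36*t - 18) + c*(-228*t^2 + 118*t - 2) - 168*t^3 + 56*t^2 + 14*t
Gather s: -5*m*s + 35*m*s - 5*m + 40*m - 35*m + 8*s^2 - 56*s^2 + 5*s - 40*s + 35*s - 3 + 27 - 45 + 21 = 30*m*s - 48*s^2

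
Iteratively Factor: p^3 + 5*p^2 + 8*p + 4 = (p + 1)*(p^2 + 4*p + 4) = (p + 1)*(p + 2)*(p + 2)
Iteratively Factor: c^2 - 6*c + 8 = (c - 4)*(c - 2)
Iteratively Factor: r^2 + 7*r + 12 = (r + 4)*(r + 3)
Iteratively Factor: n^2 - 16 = (n + 4)*(n - 4)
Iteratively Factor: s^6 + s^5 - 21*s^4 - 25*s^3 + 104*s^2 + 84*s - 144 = (s + 3)*(s^5 - 2*s^4 - 15*s^3 + 20*s^2 + 44*s - 48) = (s - 1)*(s + 3)*(s^4 - s^3 - 16*s^2 + 4*s + 48) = (s - 1)*(s + 3)^2*(s^3 - 4*s^2 - 4*s + 16) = (s - 4)*(s - 1)*(s + 3)^2*(s^2 - 4) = (s - 4)*(s - 1)*(s + 2)*(s + 3)^2*(s - 2)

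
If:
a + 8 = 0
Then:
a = -8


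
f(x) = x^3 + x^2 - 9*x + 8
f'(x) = 3*x^2 + 2*x - 9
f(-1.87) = 21.79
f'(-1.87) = -2.25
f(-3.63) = 6.01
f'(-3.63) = 23.27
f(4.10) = 56.83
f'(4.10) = 49.63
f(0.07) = 7.38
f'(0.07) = -8.85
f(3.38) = 27.62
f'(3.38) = 32.03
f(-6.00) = -118.00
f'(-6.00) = 87.00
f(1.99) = 1.93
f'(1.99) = 6.86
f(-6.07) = -124.17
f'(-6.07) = 89.39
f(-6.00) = -118.00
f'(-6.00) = 87.00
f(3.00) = 17.00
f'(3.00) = 24.00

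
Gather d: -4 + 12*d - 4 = 12*d - 8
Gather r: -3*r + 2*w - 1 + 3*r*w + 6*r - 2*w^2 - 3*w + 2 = r*(3*w + 3) - 2*w^2 - w + 1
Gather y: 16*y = 16*y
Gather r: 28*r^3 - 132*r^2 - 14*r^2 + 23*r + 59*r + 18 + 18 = 28*r^3 - 146*r^2 + 82*r + 36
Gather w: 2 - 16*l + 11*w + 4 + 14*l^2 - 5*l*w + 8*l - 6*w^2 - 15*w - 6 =14*l^2 - 8*l - 6*w^2 + w*(-5*l - 4)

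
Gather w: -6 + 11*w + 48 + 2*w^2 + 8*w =2*w^2 + 19*w + 42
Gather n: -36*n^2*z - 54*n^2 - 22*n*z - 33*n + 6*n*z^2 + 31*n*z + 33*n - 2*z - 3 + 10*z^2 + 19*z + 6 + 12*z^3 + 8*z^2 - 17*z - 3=n^2*(-36*z - 54) + n*(6*z^2 + 9*z) + 12*z^3 + 18*z^2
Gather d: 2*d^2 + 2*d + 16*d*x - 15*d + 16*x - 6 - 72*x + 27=2*d^2 + d*(16*x - 13) - 56*x + 21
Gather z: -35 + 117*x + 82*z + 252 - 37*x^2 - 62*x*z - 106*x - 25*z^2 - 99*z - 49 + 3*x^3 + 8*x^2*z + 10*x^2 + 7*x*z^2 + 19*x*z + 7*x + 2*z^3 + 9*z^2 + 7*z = 3*x^3 - 27*x^2 + 18*x + 2*z^3 + z^2*(7*x - 16) + z*(8*x^2 - 43*x - 10) + 168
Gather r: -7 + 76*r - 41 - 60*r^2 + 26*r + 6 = -60*r^2 + 102*r - 42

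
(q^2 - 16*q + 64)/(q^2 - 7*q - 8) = (q - 8)/(q + 1)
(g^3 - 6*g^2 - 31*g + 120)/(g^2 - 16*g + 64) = (g^2 + 2*g - 15)/(g - 8)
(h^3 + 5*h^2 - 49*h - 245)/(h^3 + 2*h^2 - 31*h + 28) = (h^2 - 2*h - 35)/(h^2 - 5*h + 4)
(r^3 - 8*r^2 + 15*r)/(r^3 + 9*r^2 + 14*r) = (r^2 - 8*r + 15)/(r^2 + 9*r + 14)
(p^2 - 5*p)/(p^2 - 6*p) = (p - 5)/(p - 6)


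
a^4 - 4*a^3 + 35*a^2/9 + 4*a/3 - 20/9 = (a - 2)*(a - 5/3)*(a - 1)*(a + 2/3)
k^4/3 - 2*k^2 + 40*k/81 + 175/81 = (k/3 + 1/3)*(k - 5/3)^2*(k + 7/3)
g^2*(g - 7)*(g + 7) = g^4 - 49*g^2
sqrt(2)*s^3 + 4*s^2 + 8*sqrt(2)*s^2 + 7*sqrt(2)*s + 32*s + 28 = (s + 7)*(s + 2*sqrt(2))*(sqrt(2)*s + sqrt(2))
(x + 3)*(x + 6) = x^2 + 9*x + 18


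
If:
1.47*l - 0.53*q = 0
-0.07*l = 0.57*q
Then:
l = 0.00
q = 0.00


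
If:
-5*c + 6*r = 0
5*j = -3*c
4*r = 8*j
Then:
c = 0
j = 0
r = 0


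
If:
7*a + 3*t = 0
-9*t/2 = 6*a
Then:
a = 0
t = 0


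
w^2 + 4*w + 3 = (w + 1)*(w + 3)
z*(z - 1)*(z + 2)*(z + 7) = z^4 + 8*z^3 + 5*z^2 - 14*z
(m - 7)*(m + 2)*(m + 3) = m^3 - 2*m^2 - 29*m - 42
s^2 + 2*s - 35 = (s - 5)*(s + 7)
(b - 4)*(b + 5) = b^2 + b - 20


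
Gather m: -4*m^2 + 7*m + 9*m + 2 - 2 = -4*m^2 + 16*m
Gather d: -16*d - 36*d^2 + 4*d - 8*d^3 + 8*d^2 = -8*d^3 - 28*d^2 - 12*d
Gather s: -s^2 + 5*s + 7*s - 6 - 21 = -s^2 + 12*s - 27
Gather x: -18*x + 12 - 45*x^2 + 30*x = -45*x^2 + 12*x + 12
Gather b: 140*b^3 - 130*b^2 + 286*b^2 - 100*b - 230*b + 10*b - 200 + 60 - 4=140*b^3 + 156*b^2 - 320*b - 144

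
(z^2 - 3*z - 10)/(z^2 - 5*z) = (z + 2)/z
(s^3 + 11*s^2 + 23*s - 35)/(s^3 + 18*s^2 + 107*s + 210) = (s - 1)/(s + 6)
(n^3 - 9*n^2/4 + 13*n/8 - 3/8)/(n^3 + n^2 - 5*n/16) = 2*(8*n^3 - 18*n^2 + 13*n - 3)/(n*(16*n^2 + 16*n - 5))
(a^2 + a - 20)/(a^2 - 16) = (a + 5)/(a + 4)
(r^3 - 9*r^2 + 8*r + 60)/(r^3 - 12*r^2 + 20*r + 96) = (r - 5)/(r - 8)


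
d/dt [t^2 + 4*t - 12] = 2*t + 4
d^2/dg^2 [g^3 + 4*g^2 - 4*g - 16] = 6*g + 8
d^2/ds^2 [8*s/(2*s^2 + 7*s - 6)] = 16*(s*(4*s + 7)^2 - (6*s + 7)*(2*s^2 + 7*s - 6))/(2*s^2 + 7*s - 6)^3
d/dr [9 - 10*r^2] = -20*r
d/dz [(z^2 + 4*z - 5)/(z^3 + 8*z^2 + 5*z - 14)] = (-z^2 - 10*z - 31)/(z^4 + 18*z^3 + 109*z^2 + 252*z + 196)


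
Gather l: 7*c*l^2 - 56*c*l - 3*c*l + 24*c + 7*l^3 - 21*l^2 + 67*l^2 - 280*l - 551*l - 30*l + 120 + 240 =24*c + 7*l^3 + l^2*(7*c + 46) + l*(-59*c - 861) + 360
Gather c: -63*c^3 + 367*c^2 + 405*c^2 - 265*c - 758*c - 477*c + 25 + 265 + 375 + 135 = -63*c^3 + 772*c^2 - 1500*c + 800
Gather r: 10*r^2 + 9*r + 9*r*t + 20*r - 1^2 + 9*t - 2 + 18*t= 10*r^2 + r*(9*t + 29) + 27*t - 3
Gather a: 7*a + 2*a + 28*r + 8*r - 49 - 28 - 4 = 9*a + 36*r - 81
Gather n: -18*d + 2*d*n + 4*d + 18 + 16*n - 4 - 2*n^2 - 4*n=-14*d - 2*n^2 + n*(2*d + 12) + 14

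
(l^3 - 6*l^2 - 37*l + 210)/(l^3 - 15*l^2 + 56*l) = (l^2 + l - 30)/(l*(l - 8))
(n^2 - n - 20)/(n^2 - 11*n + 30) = (n + 4)/(n - 6)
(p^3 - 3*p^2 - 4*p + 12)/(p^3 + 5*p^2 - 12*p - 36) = (p - 2)/(p + 6)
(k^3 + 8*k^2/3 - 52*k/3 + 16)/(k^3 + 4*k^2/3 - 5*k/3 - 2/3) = (3*k^3 + 8*k^2 - 52*k + 48)/(3*k^3 + 4*k^2 - 5*k - 2)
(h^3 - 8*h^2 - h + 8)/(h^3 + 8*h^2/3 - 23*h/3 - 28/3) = 3*(h^2 - 9*h + 8)/(3*h^2 + 5*h - 28)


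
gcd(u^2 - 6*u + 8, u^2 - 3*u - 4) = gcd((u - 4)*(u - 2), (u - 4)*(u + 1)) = u - 4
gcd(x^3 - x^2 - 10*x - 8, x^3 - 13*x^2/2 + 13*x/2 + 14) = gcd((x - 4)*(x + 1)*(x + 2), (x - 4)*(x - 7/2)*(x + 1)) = x^2 - 3*x - 4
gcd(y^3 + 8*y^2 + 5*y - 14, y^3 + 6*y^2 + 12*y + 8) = y + 2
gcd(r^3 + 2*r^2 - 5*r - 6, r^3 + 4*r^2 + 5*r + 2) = r + 1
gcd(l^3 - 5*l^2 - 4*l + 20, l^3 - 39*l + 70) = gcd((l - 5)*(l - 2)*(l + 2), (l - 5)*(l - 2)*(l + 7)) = l^2 - 7*l + 10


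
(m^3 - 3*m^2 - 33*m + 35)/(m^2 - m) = m - 2 - 35/m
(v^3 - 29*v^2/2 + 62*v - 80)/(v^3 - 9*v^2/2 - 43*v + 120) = (v - 4)/(v + 6)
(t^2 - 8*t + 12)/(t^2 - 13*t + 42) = (t - 2)/(t - 7)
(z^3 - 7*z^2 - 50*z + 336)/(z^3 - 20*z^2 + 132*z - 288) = (z + 7)/(z - 6)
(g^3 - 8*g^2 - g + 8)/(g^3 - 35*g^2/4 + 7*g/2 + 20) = 4*(g^2 - 1)/(4*g^2 - 3*g - 10)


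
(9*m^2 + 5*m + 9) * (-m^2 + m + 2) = -9*m^4 + 4*m^3 + 14*m^2 + 19*m + 18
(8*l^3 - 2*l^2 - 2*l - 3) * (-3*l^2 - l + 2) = -24*l^5 - 2*l^4 + 24*l^3 + 7*l^2 - l - 6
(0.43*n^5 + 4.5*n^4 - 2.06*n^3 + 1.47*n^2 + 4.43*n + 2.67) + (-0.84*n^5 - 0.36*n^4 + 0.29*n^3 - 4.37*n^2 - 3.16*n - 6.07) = -0.41*n^5 + 4.14*n^4 - 1.77*n^3 - 2.9*n^2 + 1.27*n - 3.4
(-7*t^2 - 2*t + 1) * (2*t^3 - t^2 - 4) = -14*t^5 + 3*t^4 + 4*t^3 + 27*t^2 + 8*t - 4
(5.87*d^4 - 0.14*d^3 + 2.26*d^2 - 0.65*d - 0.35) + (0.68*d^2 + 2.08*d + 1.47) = 5.87*d^4 - 0.14*d^3 + 2.94*d^2 + 1.43*d + 1.12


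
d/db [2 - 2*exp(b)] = -2*exp(b)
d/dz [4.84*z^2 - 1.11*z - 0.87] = 9.68*z - 1.11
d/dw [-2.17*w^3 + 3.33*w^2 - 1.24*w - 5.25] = -6.51*w^2 + 6.66*w - 1.24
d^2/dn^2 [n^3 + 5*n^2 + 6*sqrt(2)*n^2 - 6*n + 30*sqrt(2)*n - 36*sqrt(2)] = 6*n + 10 + 12*sqrt(2)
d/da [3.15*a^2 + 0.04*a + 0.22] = 6.3*a + 0.04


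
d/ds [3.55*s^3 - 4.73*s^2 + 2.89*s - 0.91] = 10.65*s^2 - 9.46*s + 2.89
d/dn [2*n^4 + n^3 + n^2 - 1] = n*(8*n^2 + 3*n + 2)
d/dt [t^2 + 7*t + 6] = 2*t + 7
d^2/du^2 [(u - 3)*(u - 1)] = 2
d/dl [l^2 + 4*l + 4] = 2*l + 4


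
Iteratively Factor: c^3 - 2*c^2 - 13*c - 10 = (c + 2)*(c^2 - 4*c - 5) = (c + 1)*(c + 2)*(c - 5)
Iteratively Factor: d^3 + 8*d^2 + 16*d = (d)*(d^2 + 8*d + 16) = d*(d + 4)*(d + 4)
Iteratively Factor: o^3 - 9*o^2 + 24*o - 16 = (o - 4)*(o^2 - 5*o + 4) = (o - 4)*(o - 1)*(o - 4)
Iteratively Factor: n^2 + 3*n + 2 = (n + 1)*(n + 2)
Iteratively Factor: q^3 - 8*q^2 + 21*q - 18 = (q - 2)*(q^2 - 6*q + 9) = (q - 3)*(q - 2)*(q - 3)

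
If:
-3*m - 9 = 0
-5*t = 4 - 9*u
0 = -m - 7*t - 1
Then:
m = -3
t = 2/7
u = 38/63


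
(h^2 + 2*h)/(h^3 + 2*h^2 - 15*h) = (h + 2)/(h^2 + 2*h - 15)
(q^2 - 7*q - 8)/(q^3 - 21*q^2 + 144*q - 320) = (q + 1)/(q^2 - 13*q + 40)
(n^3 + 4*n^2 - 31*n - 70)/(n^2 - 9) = (n^3 + 4*n^2 - 31*n - 70)/(n^2 - 9)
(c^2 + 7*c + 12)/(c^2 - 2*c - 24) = (c + 3)/(c - 6)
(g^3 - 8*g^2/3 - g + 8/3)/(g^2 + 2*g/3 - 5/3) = (3*g^2 - 5*g - 8)/(3*g + 5)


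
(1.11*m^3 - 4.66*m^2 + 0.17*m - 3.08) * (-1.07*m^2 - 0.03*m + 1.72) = -1.1877*m^5 + 4.9529*m^4 + 1.8671*m^3 - 4.7247*m^2 + 0.3848*m - 5.2976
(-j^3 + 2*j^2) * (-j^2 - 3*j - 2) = j^5 + j^4 - 4*j^3 - 4*j^2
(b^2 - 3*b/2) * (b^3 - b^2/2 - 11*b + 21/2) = b^5 - 2*b^4 - 41*b^3/4 + 27*b^2 - 63*b/4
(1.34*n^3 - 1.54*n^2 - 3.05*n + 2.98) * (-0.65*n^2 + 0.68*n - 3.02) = -0.871*n^5 + 1.9122*n^4 - 3.1115*n^3 + 0.6398*n^2 + 11.2374*n - 8.9996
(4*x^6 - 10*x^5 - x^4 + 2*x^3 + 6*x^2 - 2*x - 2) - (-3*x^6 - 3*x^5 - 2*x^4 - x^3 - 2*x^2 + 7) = 7*x^6 - 7*x^5 + x^4 + 3*x^3 + 8*x^2 - 2*x - 9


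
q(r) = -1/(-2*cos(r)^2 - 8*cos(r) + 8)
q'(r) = -(-4*sin(r)*cos(r) - 8*sin(r))/(-2*cos(r)^2 - 8*cos(r) + 8)^2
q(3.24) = -0.07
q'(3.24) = -0.00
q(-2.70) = -0.07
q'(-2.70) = -0.01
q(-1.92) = -0.10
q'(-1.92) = -0.06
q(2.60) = -0.07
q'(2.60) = 0.01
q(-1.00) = -0.32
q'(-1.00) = -0.89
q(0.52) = 2.23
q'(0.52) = 28.30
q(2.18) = -0.08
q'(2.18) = 0.03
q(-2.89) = -0.07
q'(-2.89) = -0.01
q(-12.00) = 5.71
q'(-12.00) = 199.28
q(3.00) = -0.07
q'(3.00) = 0.00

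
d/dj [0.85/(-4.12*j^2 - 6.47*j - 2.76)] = (7.004*j + 5.4995)/(4.12*j^2 + 6.47*j + 2.76)^2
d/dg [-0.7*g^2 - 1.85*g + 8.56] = -1.4*g - 1.85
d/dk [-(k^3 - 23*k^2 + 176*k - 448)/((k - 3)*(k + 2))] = (-k^4 + 2*k^3 + 171*k^2 - 1172*k + 1504)/(k^4 - 2*k^3 - 11*k^2 + 12*k + 36)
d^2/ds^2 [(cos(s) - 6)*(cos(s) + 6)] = -2*cos(2*s)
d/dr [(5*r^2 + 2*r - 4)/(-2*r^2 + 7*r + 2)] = (39*r^2 + 4*r + 32)/(4*r^4 - 28*r^3 + 41*r^2 + 28*r + 4)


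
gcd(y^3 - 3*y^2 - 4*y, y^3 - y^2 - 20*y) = y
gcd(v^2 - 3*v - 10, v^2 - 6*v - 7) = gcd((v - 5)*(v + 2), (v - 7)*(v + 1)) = 1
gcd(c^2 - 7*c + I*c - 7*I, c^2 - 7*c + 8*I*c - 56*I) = c - 7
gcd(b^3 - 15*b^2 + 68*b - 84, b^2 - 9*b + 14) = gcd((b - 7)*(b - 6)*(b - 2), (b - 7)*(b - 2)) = b^2 - 9*b + 14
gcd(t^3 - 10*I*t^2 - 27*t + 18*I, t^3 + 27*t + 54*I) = t - 6*I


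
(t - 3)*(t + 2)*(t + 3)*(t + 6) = t^4 + 8*t^3 + 3*t^2 - 72*t - 108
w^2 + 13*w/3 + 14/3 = (w + 2)*(w + 7/3)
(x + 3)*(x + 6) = x^2 + 9*x + 18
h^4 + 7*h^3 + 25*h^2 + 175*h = h*(h + 7)*(h - 5*I)*(h + 5*I)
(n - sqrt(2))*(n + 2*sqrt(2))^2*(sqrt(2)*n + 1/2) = sqrt(2)*n^4 + 13*n^3/2 + 3*sqrt(2)*n^2/2 - 16*n - 4*sqrt(2)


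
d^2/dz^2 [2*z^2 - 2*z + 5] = 4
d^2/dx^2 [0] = 0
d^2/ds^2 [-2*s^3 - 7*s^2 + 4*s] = -12*s - 14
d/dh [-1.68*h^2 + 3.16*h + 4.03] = 3.16 - 3.36*h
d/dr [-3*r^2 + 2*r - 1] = 2 - 6*r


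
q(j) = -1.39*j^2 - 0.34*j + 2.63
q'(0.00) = -0.34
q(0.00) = 2.63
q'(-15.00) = 41.36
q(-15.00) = -305.02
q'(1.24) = -3.79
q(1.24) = 0.07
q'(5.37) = -15.27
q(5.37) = -39.28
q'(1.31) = -3.98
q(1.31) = -0.20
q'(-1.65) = 4.25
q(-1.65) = -0.59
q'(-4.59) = 12.42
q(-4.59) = -25.09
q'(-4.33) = 11.70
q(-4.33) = -21.96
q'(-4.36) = 11.78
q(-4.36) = -22.31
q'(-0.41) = 0.80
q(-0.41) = 2.54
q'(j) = -2.78*j - 0.34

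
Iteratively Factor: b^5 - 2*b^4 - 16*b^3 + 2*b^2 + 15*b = (b + 1)*(b^4 - 3*b^3 - 13*b^2 + 15*b) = (b - 1)*(b + 1)*(b^3 - 2*b^2 - 15*b) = b*(b - 1)*(b + 1)*(b^2 - 2*b - 15) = b*(b - 5)*(b - 1)*(b + 1)*(b + 3)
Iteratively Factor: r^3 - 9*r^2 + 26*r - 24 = (r - 4)*(r^2 - 5*r + 6) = (r - 4)*(r - 2)*(r - 3)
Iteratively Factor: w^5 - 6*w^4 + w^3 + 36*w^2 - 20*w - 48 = (w - 4)*(w^4 - 2*w^3 - 7*w^2 + 8*w + 12) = (w - 4)*(w - 3)*(w^3 + w^2 - 4*w - 4) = (w - 4)*(w - 3)*(w + 1)*(w^2 - 4) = (w - 4)*(w - 3)*(w - 2)*(w + 1)*(w + 2)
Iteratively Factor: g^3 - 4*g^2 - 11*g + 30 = (g - 2)*(g^2 - 2*g - 15) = (g - 2)*(g + 3)*(g - 5)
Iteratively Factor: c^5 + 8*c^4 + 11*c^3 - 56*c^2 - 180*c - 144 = (c + 2)*(c^4 + 6*c^3 - c^2 - 54*c - 72) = (c + 2)*(c + 4)*(c^3 + 2*c^2 - 9*c - 18) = (c + 2)^2*(c + 4)*(c^2 - 9) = (c + 2)^2*(c + 3)*(c + 4)*(c - 3)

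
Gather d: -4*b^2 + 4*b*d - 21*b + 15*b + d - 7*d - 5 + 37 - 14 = -4*b^2 - 6*b + d*(4*b - 6) + 18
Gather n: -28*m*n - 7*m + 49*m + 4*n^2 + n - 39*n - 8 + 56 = 42*m + 4*n^2 + n*(-28*m - 38) + 48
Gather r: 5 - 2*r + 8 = 13 - 2*r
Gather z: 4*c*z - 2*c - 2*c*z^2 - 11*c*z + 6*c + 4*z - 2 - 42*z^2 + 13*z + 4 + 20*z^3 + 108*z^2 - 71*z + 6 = 4*c + 20*z^3 + z^2*(66 - 2*c) + z*(-7*c - 54) + 8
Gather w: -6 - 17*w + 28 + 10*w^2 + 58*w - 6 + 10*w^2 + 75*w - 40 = 20*w^2 + 116*w - 24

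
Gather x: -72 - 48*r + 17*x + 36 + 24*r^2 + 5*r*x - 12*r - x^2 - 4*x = 24*r^2 - 60*r - x^2 + x*(5*r + 13) - 36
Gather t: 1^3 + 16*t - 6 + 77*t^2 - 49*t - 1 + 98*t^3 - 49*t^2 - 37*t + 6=98*t^3 + 28*t^2 - 70*t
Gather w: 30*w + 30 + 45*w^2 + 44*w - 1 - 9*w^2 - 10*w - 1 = 36*w^2 + 64*w + 28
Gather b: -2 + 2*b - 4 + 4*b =6*b - 6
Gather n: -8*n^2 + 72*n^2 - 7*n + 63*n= 64*n^2 + 56*n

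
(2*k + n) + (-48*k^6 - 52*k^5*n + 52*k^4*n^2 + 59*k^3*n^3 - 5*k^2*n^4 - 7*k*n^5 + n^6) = -48*k^6 - 52*k^5*n + 52*k^4*n^2 + 59*k^3*n^3 - 5*k^2*n^4 - 7*k*n^5 + 2*k + n^6 + n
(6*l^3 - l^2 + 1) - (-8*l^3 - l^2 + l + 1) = 14*l^3 - l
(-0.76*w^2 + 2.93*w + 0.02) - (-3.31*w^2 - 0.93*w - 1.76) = 2.55*w^2 + 3.86*w + 1.78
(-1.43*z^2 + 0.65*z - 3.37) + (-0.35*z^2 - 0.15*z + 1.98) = -1.78*z^2 + 0.5*z - 1.39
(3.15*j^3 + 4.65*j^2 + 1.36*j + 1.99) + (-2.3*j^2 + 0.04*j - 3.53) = 3.15*j^3 + 2.35*j^2 + 1.4*j - 1.54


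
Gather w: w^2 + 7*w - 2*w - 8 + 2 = w^2 + 5*w - 6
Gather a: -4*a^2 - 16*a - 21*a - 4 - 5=-4*a^2 - 37*a - 9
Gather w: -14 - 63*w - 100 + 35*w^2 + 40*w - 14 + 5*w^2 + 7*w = 40*w^2 - 16*w - 128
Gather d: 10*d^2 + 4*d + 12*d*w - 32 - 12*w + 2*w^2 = 10*d^2 + d*(12*w + 4) + 2*w^2 - 12*w - 32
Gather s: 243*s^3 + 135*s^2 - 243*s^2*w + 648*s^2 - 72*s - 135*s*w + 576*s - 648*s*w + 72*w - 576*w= 243*s^3 + s^2*(783 - 243*w) + s*(504 - 783*w) - 504*w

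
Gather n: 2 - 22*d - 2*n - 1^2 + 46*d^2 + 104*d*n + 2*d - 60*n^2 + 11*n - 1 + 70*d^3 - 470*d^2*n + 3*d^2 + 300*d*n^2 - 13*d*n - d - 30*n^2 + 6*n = 70*d^3 + 49*d^2 - 21*d + n^2*(300*d - 90) + n*(-470*d^2 + 91*d + 15)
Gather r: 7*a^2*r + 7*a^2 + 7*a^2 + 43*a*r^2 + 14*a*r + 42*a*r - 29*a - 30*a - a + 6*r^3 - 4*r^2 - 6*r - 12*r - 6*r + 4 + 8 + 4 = 14*a^2 - 60*a + 6*r^3 + r^2*(43*a - 4) + r*(7*a^2 + 56*a - 24) + 16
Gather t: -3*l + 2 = 2 - 3*l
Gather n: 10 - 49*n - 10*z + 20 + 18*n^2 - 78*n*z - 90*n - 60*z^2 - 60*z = 18*n^2 + n*(-78*z - 139) - 60*z^2 - 70*z + 30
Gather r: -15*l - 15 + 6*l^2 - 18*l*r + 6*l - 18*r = 6*l^2 - 9*l + r*(-18*l - 18) - 15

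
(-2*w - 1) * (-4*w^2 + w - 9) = 8*w^3 + 2*w^2 + 17*w + 9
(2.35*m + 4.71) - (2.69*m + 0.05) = 4.66 - 0.34*m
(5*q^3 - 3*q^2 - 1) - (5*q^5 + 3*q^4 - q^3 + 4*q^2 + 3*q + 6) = -5*q^5 - 3*q^4 + 6*q^3 - 7*q^2 - 3*q - 7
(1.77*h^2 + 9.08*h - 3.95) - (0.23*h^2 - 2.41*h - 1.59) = 1.54*h^2 + 11.49*h - 2.36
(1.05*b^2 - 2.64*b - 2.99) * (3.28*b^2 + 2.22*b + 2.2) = 3.444*b^4 - 6.3282*b^3 - 13.358*b^2 - 12.4458*b - 6.578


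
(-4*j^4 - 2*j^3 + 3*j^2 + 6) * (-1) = 4*j^4 + 2*j^3 - 3*j^2 - 6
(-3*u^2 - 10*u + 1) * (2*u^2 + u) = -6*u^4 - 23*u^3 - 8*u^2 + u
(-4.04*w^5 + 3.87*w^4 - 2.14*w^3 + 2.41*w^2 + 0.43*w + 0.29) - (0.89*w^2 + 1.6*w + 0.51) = -4.04*w^5 + 3.87*w^4 - 2.14*w^3 + 1.52*w^2 - 1.17*w - 0.22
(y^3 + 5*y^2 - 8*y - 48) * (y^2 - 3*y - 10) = y^5 + 2*y^4 - 33*y^3 - 74*y^2 + 224*y + 480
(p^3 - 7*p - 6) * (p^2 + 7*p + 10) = p^5 + 7*p^4 + 3*p^3 - 55*p^2 - 112*p - 60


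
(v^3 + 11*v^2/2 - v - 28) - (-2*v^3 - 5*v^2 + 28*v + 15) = 3*v^3 + 21*v^2/2 - 29*v - 43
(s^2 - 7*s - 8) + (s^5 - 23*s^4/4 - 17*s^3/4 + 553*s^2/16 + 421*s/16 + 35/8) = s^5 - 23*s^4/4 - 17*s^3/4 + 569*s^2/16 + 309*s/16 - 29/8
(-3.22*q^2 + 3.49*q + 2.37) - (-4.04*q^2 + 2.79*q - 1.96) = 0.82*q^2 + 0.7*q + 4.33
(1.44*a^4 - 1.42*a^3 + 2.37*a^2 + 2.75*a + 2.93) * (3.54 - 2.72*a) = -3.9168*a^5 + 8.96*a^4 - 11.4732*a^3 + 0.909800000000001*a^2 + 1.7654*a + 10.3722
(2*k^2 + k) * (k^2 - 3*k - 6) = 2*k^4 - 5*k^3 - 15*k^2 - 6*k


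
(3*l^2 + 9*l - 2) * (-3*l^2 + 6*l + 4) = -9*l^4 - 9*l^3 + 72*l^2 + 24*l - 8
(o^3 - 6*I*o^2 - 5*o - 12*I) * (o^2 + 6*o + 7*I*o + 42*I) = o^5 + 6*o^4 + I*o^4 + 37*o^3 + 6*I*o^3 + 222*o^2 - 47*I*o^2 + 84*o - 282*I*o + 504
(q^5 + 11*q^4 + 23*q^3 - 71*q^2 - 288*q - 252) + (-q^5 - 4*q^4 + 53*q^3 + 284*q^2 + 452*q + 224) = 7*q^4 + 76*q^3 + 213*q^2 + 164*q - 28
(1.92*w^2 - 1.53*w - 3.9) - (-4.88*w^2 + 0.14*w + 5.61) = 6.8*w^2 - 1.67*w - 9.51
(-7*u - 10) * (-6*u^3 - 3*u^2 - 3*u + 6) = 42*u^4 + 81*u^3 + 51*u^2 - 12*u - 60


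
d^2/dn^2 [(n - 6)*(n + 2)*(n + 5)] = 6*n + 2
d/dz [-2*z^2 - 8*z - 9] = -4*z - 8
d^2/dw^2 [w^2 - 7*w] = 2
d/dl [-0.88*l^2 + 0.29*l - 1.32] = 0.29 - 1.76*l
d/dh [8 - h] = -1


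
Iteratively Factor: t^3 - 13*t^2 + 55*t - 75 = (t - 5)*(t^2 - 8*t + 15) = (t - 5)*(t - 3)*(t - 5)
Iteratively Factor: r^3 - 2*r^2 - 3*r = (r + 1)*(r^2 - 3*r) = (r - 3)*(r + 1)*(r)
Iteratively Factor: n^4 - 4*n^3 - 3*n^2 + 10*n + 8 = (n - 4)*(n^3 - 3*n - 2) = (n - 4)*(n + 1)*(n^2 - n - 2) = (n - 4)*(n + 1)^2*(n - 2)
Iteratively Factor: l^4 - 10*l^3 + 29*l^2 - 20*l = (l)*(l^3 - 10*l^2 + 29*l - 20) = l*(l - 1)*(l^2 - 9*l + 20) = l*(l - 4)*(l - 1)*(l - 5)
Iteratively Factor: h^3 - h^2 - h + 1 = (h + 1)*(h^2 - 2*h + 1) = (h - 1)*(h + 1)*(h - 1)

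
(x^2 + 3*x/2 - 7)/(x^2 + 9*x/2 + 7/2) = (x - 2)/(x + 1)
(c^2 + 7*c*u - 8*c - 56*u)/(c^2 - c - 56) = (c + 7*u)/(c + 7)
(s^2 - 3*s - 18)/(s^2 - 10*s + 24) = (s + 3)/(s - 4)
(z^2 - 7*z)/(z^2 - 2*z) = (z - 7)/(z - 2)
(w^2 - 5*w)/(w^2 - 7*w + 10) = w/(w - 2)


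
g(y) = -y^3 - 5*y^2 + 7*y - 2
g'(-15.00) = -518.00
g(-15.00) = 2143.00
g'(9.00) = -326.00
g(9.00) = -1073.00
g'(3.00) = -50.00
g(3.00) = -53.00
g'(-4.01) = -1.14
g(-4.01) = -45.99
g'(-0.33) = 9.97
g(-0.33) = -4.82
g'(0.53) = 0.86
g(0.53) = 0.16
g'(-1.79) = 15.29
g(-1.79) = -24.82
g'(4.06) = -83.05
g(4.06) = -122.92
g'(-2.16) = 14.60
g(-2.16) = -30.37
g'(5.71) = -147.91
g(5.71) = -311.22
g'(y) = -3*y^2 - 10*y + 7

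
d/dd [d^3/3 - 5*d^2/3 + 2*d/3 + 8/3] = d^2 - 10*d/3 + 2/3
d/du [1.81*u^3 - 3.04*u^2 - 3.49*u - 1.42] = 5.43*u^2 - 6.08*u - 3.49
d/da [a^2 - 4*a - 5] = 2*a - 4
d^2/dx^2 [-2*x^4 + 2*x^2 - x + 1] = 4 - 24*x^2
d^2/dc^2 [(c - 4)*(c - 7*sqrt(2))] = 2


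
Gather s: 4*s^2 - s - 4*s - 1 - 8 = 4*s^2 - 5*s - 9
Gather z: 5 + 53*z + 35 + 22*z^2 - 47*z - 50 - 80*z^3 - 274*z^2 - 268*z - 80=-80*z^3 - 252*z^2 - 262*z - 90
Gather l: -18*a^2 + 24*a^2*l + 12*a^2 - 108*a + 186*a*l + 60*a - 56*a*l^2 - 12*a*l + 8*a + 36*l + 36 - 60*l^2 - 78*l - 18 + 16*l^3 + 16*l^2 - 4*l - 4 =-6*a^2 - 40*a + 16*l^3 + l^2*(-56*a - 44) + l*(24*a^2 + 174*a - 46) + 14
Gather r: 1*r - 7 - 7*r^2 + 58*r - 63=-7*r^2 + 59*r - 70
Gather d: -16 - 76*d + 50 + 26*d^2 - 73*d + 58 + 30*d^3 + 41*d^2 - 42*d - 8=30*d^3 + 67*d^2 - 191*d + 84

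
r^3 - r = r*(r - 1)*(r + 1)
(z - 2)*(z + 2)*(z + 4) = z^3 + 4*z^2 - 4*z - 16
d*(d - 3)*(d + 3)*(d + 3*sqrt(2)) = d^4 + 3*sqrt(2)*d^3 - 9*d^2 - 27*sqrt(2)*d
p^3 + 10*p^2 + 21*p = p*(p + 3)*(p + 7)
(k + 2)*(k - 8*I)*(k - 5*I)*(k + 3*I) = k^4 + 2*k^3 - 10*I*k^3 - k^2 - 20*I*k^2 - 2*k - 120*I*k - 240*I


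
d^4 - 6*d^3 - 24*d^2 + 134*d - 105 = (d - 7)*(d - 3)*(d - 1)*(d + 5)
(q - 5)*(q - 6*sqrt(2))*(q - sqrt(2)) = q^3 - 7*sqrt(2)*q^2 - 5*q^2 + 12*q + 35*sqrt(2)*q - 60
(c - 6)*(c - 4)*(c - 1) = c^3 - 11*c^2 + 34*c - 24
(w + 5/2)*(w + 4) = w^2 + 13*w/2 + 10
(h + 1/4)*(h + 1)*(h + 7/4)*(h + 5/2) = h^4 + 11*h^3/2 + 159*h^2/16 + 209*h/32 + 35/32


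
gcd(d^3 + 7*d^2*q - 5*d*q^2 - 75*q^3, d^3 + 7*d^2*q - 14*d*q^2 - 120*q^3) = d + 5*q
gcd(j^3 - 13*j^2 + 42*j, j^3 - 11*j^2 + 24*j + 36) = j - 6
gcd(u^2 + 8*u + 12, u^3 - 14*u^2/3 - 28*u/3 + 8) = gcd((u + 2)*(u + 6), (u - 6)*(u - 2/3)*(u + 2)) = u + 2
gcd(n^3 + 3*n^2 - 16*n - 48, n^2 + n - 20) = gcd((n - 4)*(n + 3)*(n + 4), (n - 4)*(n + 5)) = n - 4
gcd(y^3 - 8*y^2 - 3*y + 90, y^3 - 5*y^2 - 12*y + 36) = y^2 - 3*y - 18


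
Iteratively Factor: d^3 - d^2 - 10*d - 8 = (d - 4)*(d^2 + 3*d + 2) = (d - 4)*(d + 2)*(d + 1)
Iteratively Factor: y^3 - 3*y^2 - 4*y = (y)*(y^2 - 3*y - 4) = y*(y - 4)*(y + 1)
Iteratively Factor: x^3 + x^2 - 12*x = (x + 4)*(x^2 - 3*x) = (x - 3)*(x + 4)*(x)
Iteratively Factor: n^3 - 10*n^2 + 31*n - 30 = (n - 5)*(n^2 - 5*n + 6) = (n - 5)*(n - 3)*(n - 2)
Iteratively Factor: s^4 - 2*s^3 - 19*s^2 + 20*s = (s + 4)*(s^3 - 6*s^2 + 5*s) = (s - 1)*(s + 4)*(s^2 - 5*s) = s*(s - 1)*(s + 4)*(s - 5)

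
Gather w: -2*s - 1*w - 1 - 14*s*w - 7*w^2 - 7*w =-2*s - 7*w^2 + w*(-14*s - 8) - 1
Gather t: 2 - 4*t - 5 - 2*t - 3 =-6*t - 6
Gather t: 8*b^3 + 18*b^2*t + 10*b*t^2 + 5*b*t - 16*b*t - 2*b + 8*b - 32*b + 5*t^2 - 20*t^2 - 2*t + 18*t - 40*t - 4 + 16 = 8*b^3 - 26*b + t^2*(10*b - 15) + t*(18*b^2 - 11*b - 24) + 12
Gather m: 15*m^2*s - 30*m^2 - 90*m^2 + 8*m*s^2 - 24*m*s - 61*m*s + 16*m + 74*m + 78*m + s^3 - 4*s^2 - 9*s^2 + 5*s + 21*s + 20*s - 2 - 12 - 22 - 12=m^2*(15*s - 120) + m*(8*s^2 - 85*s + 168) + s^3 - 13*s^2 + 46*s - 48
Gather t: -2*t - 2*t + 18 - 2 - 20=-4*t - 4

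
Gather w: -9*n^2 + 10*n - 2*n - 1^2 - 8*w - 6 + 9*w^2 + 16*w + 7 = -9*n^2 + 8*n + 9*w^2 + 8*w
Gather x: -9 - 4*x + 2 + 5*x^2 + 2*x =5*x^2 - 2*x - 7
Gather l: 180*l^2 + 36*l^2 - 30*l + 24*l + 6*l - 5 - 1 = 216*l^2 - 6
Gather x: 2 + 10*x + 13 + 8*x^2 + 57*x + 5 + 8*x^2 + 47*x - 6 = 16*x^2 + 114*x + 14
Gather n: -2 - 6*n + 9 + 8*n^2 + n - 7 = 8*n^2 - 5*n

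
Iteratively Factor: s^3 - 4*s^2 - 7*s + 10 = (s - 5)*(s^2 + s - 2) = (s - 5)*(s - 1)*(s + 2)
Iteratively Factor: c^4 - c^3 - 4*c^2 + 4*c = (c)*(c^3 - c^2 - 4*c + 4) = c*(c - 2)*(c^2 + c - 2) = c*(c - 2)*(c + 2)*(c - 1)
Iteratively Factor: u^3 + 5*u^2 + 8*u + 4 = (u + 2)*(u^2 + 3*u + 2) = (u + 1)*(u + 2)*(u + 2)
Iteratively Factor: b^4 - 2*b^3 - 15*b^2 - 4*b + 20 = (b + 2)*(b^3 - 4*b^2 - 7*b + 10) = (b + 2)^2*(b^2 - 6*b + 5) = (b - 5)*(b + 2)^2*(b - 1)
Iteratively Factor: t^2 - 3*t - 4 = (t - 4)*(t + 1)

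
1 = 1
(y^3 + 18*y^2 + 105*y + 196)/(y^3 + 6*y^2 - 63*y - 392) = (y + 4)/(y - 8)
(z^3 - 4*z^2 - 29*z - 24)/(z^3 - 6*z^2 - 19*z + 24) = (z + 1)/(z - 1)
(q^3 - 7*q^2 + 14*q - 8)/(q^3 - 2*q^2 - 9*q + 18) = (q^2 - 5*q + 4)/(q^2 - 9)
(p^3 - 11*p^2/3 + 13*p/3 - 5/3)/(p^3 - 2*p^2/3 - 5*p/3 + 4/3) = (3*p - 5)/(3*p + 4)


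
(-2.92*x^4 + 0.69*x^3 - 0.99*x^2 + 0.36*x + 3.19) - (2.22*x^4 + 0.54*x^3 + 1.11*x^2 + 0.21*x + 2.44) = -5.14*x^4 + 0.15*x^3 - 2.1*x^2 + 0.15*x + 0.75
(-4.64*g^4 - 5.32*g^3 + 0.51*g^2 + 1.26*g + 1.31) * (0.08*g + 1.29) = -0.3712*g^5 - 6.4112*g^4 - 6.822*g^3 + 0.7587*g^2 + 1.7302*g + 1.6899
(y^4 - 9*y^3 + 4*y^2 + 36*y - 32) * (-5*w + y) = -5*w*y^4 + 45*w*y^3 - 20*w*y^2 - 180*w*y + 160*w + y^5 - 9*y^4 + 4*y^3 + 36*y^2 - 32*y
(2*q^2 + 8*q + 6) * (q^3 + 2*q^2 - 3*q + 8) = 2*q^5 + 12*q^4 + 16*q^3 + 4*q^2 + 46*q + 48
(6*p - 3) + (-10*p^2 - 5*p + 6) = -10*p^2 + p + 3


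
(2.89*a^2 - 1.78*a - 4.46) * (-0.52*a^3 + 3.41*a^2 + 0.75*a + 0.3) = -1.5028*a^5 + 10.7805*a^4 - 1.5831*a^3 - 15.6766*a^2 - 3.879*a - 1.338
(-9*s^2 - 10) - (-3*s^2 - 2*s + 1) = -6*s^2 + 2*s - 11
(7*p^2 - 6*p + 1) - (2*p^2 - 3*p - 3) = 5*p^2 - 3*p + 4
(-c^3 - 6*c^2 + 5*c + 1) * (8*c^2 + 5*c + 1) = -8*c^5 - 53*c^4 + 9*c^3 + 27*c^2 + 10*c + 1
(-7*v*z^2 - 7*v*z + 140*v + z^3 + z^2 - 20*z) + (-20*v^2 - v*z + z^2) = -20*v^2 - 7*v*z^2 - 8*v*z + 140*v + z^3 + 2*z^2 - 20*z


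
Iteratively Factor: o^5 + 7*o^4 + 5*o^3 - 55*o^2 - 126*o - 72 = (o + 3)*(o^4 + 4*o^3 - 7*o^2 - 34*o - 24) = (o - 3)*(o + 3)*(o^3 + 7*o^2 + 14*o + 8) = (o - 3)*(o + 1)*(o + 3)*(o^2 + 6*o + 8) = (o - 3)*(o + 1)*(o + 2)*(o + 3)*(o + 4)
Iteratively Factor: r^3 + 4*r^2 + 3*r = (r + 3)*(r^2 + r) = (r + 1)*(r + 3)*(r)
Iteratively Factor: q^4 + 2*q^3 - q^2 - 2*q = (q + 2)*(q^3 - q) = (q + 1)*(q + 2)*(q^2 - q) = (q - 1)*(q + 1)*(q + 2)*(q)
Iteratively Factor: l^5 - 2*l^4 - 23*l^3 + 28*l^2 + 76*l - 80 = (l + 4)*(l^4 - 6*l^3 + l^2 + 24*l - 20) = (l + 2)*(l + 4)*(l^3 - 8*l^2 + 17*l - 10) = (l - 5)*(l + 2)*(l + 4)*(l^2 - 3*l + 2) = (l - 5)*(l - 1)*(l + 2)*(l + 4)*(l - 2)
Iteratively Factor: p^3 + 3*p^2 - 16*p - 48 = (p + 4)*(p^2 - p - 12) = (p + 3)*(p + 4)*(p - 4)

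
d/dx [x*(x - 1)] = 2*x - 1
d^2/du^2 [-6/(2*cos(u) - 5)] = 12*(5*cos(u) + cos(2*u) - 3)/(2*cos(u) - 5)^3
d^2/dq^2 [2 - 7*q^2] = -14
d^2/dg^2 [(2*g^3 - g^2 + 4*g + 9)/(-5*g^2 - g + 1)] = 6*(-39*g^3 - 218*g^2 - 67*g - 19)/(125*g^6 + 75*g^5 - 60*g^4 - 29*g^3 + 12*g^2 + 3*g - 1)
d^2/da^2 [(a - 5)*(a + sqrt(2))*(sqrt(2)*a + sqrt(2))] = 2*sqrt(2)*(3*a - 4 + sqrt(2))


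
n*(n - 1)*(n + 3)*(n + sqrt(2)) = n^4 + sqrt(2)*n^3 + 2*n^3 - 3*n^2 + 2*sqrt(2)*n^2 - 3*sqrt(2)*n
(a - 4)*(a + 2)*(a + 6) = a^3 + 4*a^2 - 20*a - 48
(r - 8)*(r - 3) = r^2 - 11*r + 24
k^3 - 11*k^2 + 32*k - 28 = (k - 7)*(k - 2)^2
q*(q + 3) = q^2 + 3*q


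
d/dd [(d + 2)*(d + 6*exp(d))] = d + (d + 2)*(6*exp(d) + 1) + 6*exp(d)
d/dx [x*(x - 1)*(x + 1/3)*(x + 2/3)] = 4*x^3 - 14*x/9 - 2/9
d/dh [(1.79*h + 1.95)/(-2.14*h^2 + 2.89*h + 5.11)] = (3.8306*h^2 + 8.346*h + 3.5114)/(4.5796*h^4 - 12.3692*h^3 - 13.5187*h^2 + 29.5358*h + 26.1121)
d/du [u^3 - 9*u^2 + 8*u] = 3*u^2 - 18*u + 8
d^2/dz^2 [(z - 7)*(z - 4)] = 2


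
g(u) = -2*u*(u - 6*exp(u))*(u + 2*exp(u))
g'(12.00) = 15893692019481.75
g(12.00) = 7629054663458.63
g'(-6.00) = -215.53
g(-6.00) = 432.71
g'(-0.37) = -1.18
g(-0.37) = -3.38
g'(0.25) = 64.76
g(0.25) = 10.50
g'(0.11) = 38.49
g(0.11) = 3.40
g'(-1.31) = -15.08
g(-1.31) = 5.91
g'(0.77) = 317.65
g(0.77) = 95.53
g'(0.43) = 117.23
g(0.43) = 26.50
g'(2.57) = 26344.70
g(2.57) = 11186.19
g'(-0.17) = 9.00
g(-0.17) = -2.70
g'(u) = -2*u*(1 - 6*exp(u))*(u + 2*exp(u)) - 2*u*(u - 6*exp(u))*(2*exp(u) + 1) - 2*(u - 6*exp(u))*(u + 2*exp(u))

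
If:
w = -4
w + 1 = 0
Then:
No Solution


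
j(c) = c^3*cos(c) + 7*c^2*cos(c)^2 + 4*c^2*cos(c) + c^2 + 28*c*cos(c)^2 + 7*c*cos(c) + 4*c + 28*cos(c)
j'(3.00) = 46.46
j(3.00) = 54.19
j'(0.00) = 39.00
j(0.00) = 28.00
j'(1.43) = -52.48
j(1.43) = 15.73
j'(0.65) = -1.74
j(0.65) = 43.91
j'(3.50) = -58.74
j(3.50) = 52.19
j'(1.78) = -24.77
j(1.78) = 1.19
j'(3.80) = -99.95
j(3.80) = 27.17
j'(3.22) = 3.81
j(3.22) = 59.97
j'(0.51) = 12.43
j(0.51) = 43.14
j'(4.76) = 306.37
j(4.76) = 54.72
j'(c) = -c^3*sin(c) - 14*c^2*sin(c)*cos(c) - 4*c^2*sin(c) + 3*c^2*cos(c) - 56*c*sin(c)*cos(c) - 7*c*sin(c) + 14*c*cos(c)^2 + 8*c*cos(c) + 2*c - 28*sin(c) + 28*cos(c)^2 + 7*cos(c) + 4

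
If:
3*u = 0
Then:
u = 0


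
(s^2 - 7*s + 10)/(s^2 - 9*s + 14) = (s - 5)/(s - 7)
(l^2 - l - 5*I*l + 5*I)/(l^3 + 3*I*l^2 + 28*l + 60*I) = (l - 1)/(l^2 + 8*I*l - 12)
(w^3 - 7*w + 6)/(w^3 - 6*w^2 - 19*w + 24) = (w - 2)/(w - 8)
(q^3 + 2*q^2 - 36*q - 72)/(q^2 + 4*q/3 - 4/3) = 3*(q^2 - 36)/(3*q - 2)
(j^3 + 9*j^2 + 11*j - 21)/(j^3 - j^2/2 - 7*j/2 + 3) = 2*(j^2 + 10*j + 21)/(2*j^2 + j - 6)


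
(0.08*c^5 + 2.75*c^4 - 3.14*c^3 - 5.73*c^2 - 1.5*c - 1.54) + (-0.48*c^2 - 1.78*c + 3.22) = 0.08*c^5 + 2.75*c^4 - 3.14*c^3 - 6.21*c^2 - 3.28*c + 1.68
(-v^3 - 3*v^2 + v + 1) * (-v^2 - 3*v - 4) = v^5 + 6*v^4 + 12*v^3 + 8*v^2 - 7*v - 4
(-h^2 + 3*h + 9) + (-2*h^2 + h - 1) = -3*h^2 + 4*h + 8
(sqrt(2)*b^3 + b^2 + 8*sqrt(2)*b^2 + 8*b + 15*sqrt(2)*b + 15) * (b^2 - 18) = sqrt(2)*b^5 + b^4 + 8*sqrt(2)*b^4 - 3*sqrt(2)*b^3 + 8*b^3 - 144*sqrt(2)*b^2 - 3*b^2 - 270*sqrt(2)*b - 144*b - 270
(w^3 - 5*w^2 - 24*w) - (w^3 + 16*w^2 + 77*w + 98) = -21*w^2 - 101*w - 98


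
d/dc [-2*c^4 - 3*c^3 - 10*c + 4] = -8*c^3 - 9*c^2 - 10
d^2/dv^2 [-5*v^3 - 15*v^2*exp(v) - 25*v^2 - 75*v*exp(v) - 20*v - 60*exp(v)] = -15*v^2*exp(v) - 135*v*exp(v) - 30*v - 240*exp(v) - 50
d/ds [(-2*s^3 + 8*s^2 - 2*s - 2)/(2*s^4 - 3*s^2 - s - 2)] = 2*((3*s^2 - 8*s + 1)*(-2*s^4 + 3*s^2 + s + 2) - (-8*s^3 + 6*s + 1)*(s^3 - 4*s^2 + s + 1))/(-2*s^4 + 3*s^2 + s + 2)^2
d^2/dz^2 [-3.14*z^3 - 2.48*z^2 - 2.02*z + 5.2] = -18.84*z - 4.96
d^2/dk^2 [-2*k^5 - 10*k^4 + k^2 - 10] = -40*k^3 - 120*k^2 + 2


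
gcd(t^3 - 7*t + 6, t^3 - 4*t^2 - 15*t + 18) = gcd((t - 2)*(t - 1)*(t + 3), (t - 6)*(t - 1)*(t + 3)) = t^2 + 2*t - 3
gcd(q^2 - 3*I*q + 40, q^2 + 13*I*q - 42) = 1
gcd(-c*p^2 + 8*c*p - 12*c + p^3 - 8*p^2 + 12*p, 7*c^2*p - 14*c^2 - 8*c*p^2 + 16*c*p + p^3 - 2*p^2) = -c*p + 2*c + p^2 - 2*p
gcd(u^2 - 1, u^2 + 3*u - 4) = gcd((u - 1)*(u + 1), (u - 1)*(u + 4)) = u - 1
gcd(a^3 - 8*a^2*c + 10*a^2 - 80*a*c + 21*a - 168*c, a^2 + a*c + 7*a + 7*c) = a + 7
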